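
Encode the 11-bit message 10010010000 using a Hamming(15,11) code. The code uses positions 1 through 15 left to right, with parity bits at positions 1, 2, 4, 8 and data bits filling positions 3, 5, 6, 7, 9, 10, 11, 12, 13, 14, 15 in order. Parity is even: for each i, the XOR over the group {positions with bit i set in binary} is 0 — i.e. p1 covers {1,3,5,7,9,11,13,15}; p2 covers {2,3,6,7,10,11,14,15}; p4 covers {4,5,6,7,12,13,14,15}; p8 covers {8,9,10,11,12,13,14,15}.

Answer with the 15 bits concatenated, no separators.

111100110010000

Place data at non-parity positions: p1 p2 1 p4 0 0 1 p8 0 0 1 0 0 0 0
p1 (pos 1,3,5,7,9,11,13,15): XOR of data positions = 1⊕0⊕1⊕0⊕1⊕0⊕0 = 1
p2 (pos 2,3,6,7,10,11,14,15): XOR of data positions = 1⊕0⊕1⊕0⊕1⊕0⊕0 = 1
p4 (pos 4,5,6,7,12,13,14,15): XOR of data positions = 0⊕0⊕1⊕0⊕0⊕0⊕0 = 1
p8 (pos 8,9,10,11,12,13,14,15): XOR of data positions = 0⊕0⊕1⊕0⊕0⊕0⊕0 = 1
Codeword: 111100110010000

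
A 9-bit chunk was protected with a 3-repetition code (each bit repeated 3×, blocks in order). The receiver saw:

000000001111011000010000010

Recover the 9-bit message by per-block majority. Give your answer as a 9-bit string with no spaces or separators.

000110000

Block 1 (000): 0 ones → 0
Block 2 (000): 0 ones → 0
Block 3 (001): 1 one → 0
Block 4 (111): 3 ones → 1
Block 5 (011): 2 ones → 1
Block 6 (000): 0 ones → 0
Block 7 (010): 1 one → 0
Block 8 (000): 0 ones → 0
Block 9 (010): 1 one → 0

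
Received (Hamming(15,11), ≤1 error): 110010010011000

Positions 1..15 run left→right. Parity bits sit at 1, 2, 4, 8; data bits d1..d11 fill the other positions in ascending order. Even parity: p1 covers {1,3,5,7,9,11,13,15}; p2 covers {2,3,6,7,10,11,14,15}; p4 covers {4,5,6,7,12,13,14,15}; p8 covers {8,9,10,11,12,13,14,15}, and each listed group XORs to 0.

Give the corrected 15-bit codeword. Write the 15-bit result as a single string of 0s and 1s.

s1 (pos 1,3,5,7,9,11,13,15): 1⊕0⊕1⊕0⊕0⊕1⊕0⊕0 = 1
s2 (pos 2,3,6,7,10,11,14,15): 1⊕0⊕0⊕0⊕0⊕1⊕0⊕0 = 0
s4 (pos 4,5,6,7,12,13,14,15): 0⊕1⊕0⊕0⊕1⊕0⊕0⊕0 = 0
s8 (pos 8,9,10,11,12,13,14,15): 1⊕0⊕0⊕1⊕1⊕0⊕0⊕0 = 1
Syndrome s8…s1 = 1001 → error at position 9.
Flip position 9: 110010010011000 → 110010011011000

110010011011000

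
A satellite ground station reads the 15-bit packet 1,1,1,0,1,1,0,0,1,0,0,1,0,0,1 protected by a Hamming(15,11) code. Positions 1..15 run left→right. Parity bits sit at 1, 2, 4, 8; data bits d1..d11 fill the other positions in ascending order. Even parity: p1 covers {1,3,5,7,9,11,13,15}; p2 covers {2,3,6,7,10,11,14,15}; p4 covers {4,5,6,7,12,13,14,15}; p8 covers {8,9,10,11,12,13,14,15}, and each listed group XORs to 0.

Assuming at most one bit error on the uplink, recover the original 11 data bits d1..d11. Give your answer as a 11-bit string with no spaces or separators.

11100001001

s1 (pos 1,3,5,7,9,11,13,15): 1⊕1⊕1⊕0⊕1⊕0⊕0⊕1 = 1
s2 (pos 2,3,6,7,10,11,14,15): 1⊕1⊕1⊕0⊕0⊕0⊕0⊕1 = 0
s4 (pos 4,5,6,7,12,13,14,15): 0⊕1⊕1⊕0⊕1⊕0⊕0⊕1 = 0
s8 (pos 8,9,10,11,12,13,14,15): 0⊕1⊕0⊕0⊕1⊕0⊕0⊕1 = 1
Syndrome s8…s1 = 1001 → error at position 9.
Flip position 9: 111011001001001 → 111011000001001
Read data bits from positions 3,5,6,7,9,10,11,12,13,14,15: 11100001001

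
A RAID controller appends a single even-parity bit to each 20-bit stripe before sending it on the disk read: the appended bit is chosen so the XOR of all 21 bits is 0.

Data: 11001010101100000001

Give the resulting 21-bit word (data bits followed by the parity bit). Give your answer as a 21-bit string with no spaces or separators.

110010101011000000010

XOR of the 20 data bits: 1⊕1⊕0⊕0⊕1⊕0⊕1⊕0⊕1⊕0⊕1⊕1⊕0⊕0⊕0⊕0⊕0⊕0⊕0⊕1 = 0
Parity bit = 0 (so all 21 bits XOR to 0).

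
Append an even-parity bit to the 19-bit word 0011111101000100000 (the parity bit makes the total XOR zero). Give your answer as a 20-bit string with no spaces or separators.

XOR of the 19 data bits: 0⊕0⊕1⊕1⊕1⊕1⊕1⊕1⊕0⊕1⊕0⊕0⊕0⊕1⊕0⊕0⊕0⊕0⊕0 = 0
Parity bit = 0 (so all 20 bits XOR to 0).

00111111010001000000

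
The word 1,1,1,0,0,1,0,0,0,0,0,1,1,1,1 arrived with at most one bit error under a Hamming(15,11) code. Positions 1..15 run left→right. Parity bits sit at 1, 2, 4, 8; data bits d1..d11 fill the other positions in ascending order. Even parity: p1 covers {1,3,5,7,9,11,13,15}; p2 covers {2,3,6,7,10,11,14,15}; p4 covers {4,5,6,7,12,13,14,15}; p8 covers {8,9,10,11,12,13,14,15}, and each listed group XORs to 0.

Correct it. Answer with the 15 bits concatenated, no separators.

111000000001111

s1 (pos 1,3,5,7,9,11,13,15): 1⊕1⊕0⊕0⊕0⊕0⊕1⊕1 = 0
s2 (pos 2,3,6,7,10,11,14,15): 1⊕1⊕1⊕0⊕0⊕0⊕1⊕1 = 1
s4 (pos 4,5,6,7,12,13,14,15): 0⊕0⊕1⊕0⊕1⊕1⊕1⊕1 = 1
s8 (pos 8,9,10,11,12,13,14,15): 0⊕0⊕0⊕0⊕1⊕1⊕1⊕1 = 0
Syndrome s8…s1 = 0110 → error at position 6.
Flip position 6: 111001000001111 → 111000000001111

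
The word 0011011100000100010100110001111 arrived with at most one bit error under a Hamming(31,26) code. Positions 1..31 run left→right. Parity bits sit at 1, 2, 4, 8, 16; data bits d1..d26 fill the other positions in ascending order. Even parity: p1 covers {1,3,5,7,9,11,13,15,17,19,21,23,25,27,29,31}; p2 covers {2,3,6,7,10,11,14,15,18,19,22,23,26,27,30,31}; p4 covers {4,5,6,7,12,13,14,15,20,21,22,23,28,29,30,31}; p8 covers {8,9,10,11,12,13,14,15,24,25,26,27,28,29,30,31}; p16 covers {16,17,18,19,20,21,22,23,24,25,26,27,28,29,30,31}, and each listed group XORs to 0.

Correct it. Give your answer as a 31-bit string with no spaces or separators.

s1 (pos 1,3,5,7,9,11,13,15,17,19,21,23,25,27,29,31): 0⊕1⊕0⊕1⊕0⊕0⊕0⊕0⊕0⊕0⊕0⊕1⊕0⊕0⊕1⊕1 = 1
s2 (pos 2,3,6,7,10,11,14,15,18,19,22,23,26,27,30,31): 0⊕1⊕1⊕1⊕0⊕0⊕1⊕0⊕1⊕0⊕0⊕1⊕0⊕0⊕1⊕1 = 0
s4 (pos 4,5,6,7,12,13,14,15,20,21,22,23,28,29,30,31): 1⊕0⊕1⊕1⊕0⊕0⊕1⊕0⊕1⊕0⊕0⊕1⊕1⊕1⊕1⊕1 = 0
s8 (pos 8,9,10,11,12,13,14,15,24,25,26,27,28,29,30,31): 1⊕0⊕0⊕0⊕0⊕0⊕1⊕0⊕1⊕0⊕0⊕0⊕1⊕1⊕1⊕1 = 1
s16 (pos 16,17,18,19,20,21,22,23,24,25,26,27,28,29,30,31): 0⊕0⊕1⊕0⊕1⊕0⊕0⊕1⊕1⊕0⊕0⊕0⊕1⊕1⊕1⊕1 = 0
Syndrome s16…s1 = 01001 → error at position 9.
Flip position 9: 0011011100000100010100110001111 → 0011011110000100010100110001111

0011011110000100010100110001111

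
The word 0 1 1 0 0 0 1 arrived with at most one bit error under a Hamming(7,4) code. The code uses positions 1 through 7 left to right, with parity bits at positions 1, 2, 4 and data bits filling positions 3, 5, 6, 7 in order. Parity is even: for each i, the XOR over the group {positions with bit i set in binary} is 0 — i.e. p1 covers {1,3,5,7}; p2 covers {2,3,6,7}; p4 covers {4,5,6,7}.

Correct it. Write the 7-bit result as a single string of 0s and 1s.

s1 (pos 1,3,5,7): 0⊕1⊕0⊕1 = 0
s2 (pos 2,3,6,7): 1⊕1⊕0⊕1 = 1
s4 (pos 4,5,6,7): 0⊕0⊕0⊕1 = 1
Syndrome s4…s1 = 110 → error at position 6.
Flip position 6: 0110001 → 0110011

0110011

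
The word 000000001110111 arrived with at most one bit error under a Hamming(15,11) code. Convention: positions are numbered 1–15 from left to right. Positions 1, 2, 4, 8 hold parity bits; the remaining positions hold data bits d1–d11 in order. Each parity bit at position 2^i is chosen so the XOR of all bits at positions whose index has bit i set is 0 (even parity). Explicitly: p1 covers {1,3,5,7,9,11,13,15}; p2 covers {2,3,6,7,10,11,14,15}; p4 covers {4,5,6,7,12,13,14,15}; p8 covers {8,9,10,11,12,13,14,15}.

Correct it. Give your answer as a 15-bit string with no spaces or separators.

000100001110111

s1 (pos 1,3,5,7,9,11,13,15): 0⊕0⊕0⊕0⊕1⊕1⊕1⊕1 = 0
s2 (pos 2,3,6,7,10,11,14,15): 0⊕0⊕0⊕0⊕1⊕1⊕1⊕1 = 0
s4 (pos 4,5,6,7,12,13,14,15): 0⊕0⊕0⊕0⊕0⊕1⊕1⊕1 = 1
s8 (pos 8,9,10,11,12,13,14,15): 0⊕1⊕1⊕1⊕0⊕1⊕1⊕1 = 0
Syndrome s8…s1 = 0100 → error at position 4.
Flip position 4: 000000001110111 → 000100001110111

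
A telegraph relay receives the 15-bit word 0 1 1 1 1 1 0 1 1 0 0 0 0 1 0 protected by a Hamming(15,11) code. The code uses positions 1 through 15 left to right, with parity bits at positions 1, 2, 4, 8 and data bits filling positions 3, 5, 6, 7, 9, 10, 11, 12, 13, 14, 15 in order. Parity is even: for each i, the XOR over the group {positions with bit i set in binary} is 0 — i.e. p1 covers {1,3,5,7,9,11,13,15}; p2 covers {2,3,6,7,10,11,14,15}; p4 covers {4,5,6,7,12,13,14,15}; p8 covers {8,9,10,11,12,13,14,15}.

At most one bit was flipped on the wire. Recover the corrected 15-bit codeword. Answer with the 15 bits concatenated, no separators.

s1 (pos 1,3,5,7,9,11,13,15): 0⊕1⊕1⊕0⊕1⊕0⊕0⊕0 = 1
s2 (pos 2,3,6,7,10,11,14,15): 1⊕1⊕1⊕0⊕0⊕0⊕1⊕0 = 0
s4 (pos 4,5,6,7,12,13,14,15): 1⊕1⊕1⊕0⊕0⊕0⊕1⊕0 = 0
s8 (pos 8,9,10,11,12,13,14,15): 1⊕1⊕0⊕0⊕0⊕0⊕1⊕0 = 1
Syndrome s8…s1 = 1001 → error at position 9.
Flip position 9: 011111011000010 → 011111010000010

011111010000010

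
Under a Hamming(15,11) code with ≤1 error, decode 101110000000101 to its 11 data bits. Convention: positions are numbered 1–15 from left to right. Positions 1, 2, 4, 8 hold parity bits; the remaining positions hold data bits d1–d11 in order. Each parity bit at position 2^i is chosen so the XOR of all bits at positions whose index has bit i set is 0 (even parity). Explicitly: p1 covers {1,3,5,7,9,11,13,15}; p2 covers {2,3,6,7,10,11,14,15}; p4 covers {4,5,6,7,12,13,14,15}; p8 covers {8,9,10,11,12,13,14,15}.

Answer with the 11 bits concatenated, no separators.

11000000101

s1 (pos 1,3,5,7,9,11,13,15): 1⊕1⊕1⊕0⊕0⊕0⊕1⊕1 = 1
s2 (pos 2,3,6,7,10,11,14,15): 0⊕1⊕0⊕0⊕0⊕0⊕0⊕1 = 0
s4 (pos 4,5,6,7,12,13,14,15): 1⊕1⊕0⊕0⊕0⊕1⊕0⊕1 = 0
s8 (pos 8,9,10,11,12,13,14,15): 0⊕0⊕0⊕0⊕0⊕1⊕0⊕1 = 0
Syndrome s8…s1 = 0001 → error at position 1.
Flip position 1: 101110000000101 → 001110000000101
Read data bits from positions 3,5,6,7,9,10,11,12,13,14,15: 11000000101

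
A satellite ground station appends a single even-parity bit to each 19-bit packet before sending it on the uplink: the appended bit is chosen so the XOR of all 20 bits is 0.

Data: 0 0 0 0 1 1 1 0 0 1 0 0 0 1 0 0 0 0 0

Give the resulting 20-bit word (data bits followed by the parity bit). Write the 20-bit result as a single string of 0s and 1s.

XOR of the 19 data bits: 0⊕0⊕0⊕0⊕1⊕1⊕1⊕0⊕0⊕1⊕0⊕0⊕0⊕1⊕0⊕0⊕0⊕0⊕0 = 1
Parity bit = 1 (so all 20 bits XOR to 0).

00001110010001000001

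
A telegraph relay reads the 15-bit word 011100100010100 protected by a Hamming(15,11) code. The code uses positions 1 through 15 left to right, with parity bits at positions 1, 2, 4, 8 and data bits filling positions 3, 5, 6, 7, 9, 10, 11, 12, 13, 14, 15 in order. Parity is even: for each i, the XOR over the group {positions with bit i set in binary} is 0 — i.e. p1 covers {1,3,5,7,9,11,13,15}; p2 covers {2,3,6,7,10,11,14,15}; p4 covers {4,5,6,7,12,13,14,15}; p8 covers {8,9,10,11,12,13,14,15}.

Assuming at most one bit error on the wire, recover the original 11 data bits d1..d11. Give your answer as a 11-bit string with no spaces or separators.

s1 (pos 1,3,5,7,9,11,13,15): 0⊕1⊕0⊕1⊕0⊕1⊕1⊕0 = 0
s2 (pos 2,3,6,7,10,11,14,15): 1⊕1⊕0⊕1⊕0⊕1⊕0⊕0 = 0
s4 (pos 4,5,6,7,12,13,14,15): 1⊕0⊕0⊕1⊕0⊕1⊕0⊕0 = 1
s8 (pos 8,9,10,11,12,13,14,15): 0⊕0⊕0⊕1⊕0⊕1⊕0⊕0 = 0
Syndrome s8…s1 = 0100 → error at position 4.
Flip position 4: 011100100010100 → 011000100010100
Read data bits from positions 3,5,6,7,9,10,11,12,13,14,15: 10010010100

10010010100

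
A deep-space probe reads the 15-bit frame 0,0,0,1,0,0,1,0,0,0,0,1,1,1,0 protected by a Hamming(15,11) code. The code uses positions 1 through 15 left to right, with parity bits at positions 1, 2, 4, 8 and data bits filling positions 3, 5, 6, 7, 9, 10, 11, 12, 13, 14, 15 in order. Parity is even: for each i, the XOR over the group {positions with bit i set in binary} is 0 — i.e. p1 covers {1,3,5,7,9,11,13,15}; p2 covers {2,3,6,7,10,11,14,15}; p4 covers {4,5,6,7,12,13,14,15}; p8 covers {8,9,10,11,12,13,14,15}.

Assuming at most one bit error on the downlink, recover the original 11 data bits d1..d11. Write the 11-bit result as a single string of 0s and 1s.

s1 (pos 1,3,5,7,9,11,13,15): 0⊕0⊕0⊕1⊕0⊕0⊕1⊕0 = 0
s2 (pos 2,3,6,7,10,11,14,15): 0⊕0⊕0⊕1⊕0⊕0⊕1⊕0 = 0
s4 (pos 4,5,6,7,12,13,14,15): 1⊕0⊕0⊕1⊕1⊕1⊕1⊕0 = 1
s8 (pos 8,9,10,11,12,13,14,15): 0⊕0⊕0⊕0⊕1⊕1⊕1⊕0 = 1
Syndrome s8…s1 = 1100 → error at position 12.
Flip position 12: 000100100001110 → 000100100000110
Read data bits from positions 3,5,6,7,9,10,11,12,13,14,15: 00010000110

00010000110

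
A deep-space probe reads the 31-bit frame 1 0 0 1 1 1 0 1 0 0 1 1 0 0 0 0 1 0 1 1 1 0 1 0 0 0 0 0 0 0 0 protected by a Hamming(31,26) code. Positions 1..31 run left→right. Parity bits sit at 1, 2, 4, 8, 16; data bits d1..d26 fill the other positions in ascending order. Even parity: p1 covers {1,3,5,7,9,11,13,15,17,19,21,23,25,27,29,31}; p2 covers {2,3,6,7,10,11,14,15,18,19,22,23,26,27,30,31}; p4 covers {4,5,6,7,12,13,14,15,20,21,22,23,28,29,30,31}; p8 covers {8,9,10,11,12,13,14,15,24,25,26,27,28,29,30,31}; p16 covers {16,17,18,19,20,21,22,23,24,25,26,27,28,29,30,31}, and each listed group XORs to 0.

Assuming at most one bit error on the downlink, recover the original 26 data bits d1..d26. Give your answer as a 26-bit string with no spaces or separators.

01100011000101110100000100

s1 (pos 1,3,5,7,9,11,13,15,17,19,21,23,25,27,29,31): 1⊕0⊕1⊕0⊕0⊕1⊕0⊕0⊕1⊕1⊕1⊕1⊕0⊕0⊕0⊕0 = 1
s2 (pos 2,3,6,7,10,11,14,15,18,19,22,23,26,27,30,31): 0⊕0⊕1⊕0⊕0⊕1⊕0⊕0⊕0⊕1⊕0⊕1⊕0⊕0⊕0⊕0 = 0
s4 (pos 4,5,6,7,12,13,14,15,20,21,22,23,28,29,30,31): 1⊕1⊕1⊕0⊕1⊕0⊕0⊕0⊕1⊕1⊕0⊕1⊕0⊕0⊕0⊕0 = 1
s8 (pos 8,9,10,11,12,13,14,15,24,25,26,27,28,29,30,31): 1⊕0⊕0⊕1⊕1⊕0⊕0⊕0⊕0⊕0⊕0⊕0⊕0⊕0⊕0⊕0 = 1
s16 (pos 16,17,18,19,20,21,22,23,24,25,26,27,28,29,30,31): 0⊕1⊕0⊕1⊕1⊕1⊕0⊕1⊕0⊕0⊕0⊕0⊕0⊕0⊕0⊕0 = 1
Syndrome s16…s1 = 11101 → error at position 29.
Flip position 29: 1001110100110000101110100000000 → 1001110100110000101110100000100
Read data bits from positions 3,5,6,7,9,10,11,12,13,14,15,17,18,19,20,21,22,23,24,25,26,27,28,29,30,31: 01100011000101110100000100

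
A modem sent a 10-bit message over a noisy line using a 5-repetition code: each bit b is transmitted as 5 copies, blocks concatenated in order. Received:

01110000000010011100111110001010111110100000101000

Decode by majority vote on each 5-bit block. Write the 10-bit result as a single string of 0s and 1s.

Block 1 (01110): 3 ones → 1
Block 2 (00000): 0 ones → 0
Block 3 (00100): 1 one → 0
Block 4 (11100): 3 ones → 1
Block 5 (11111): 5 ones → 1
Block 6 (00010): 1 one → 0
Block 7 (10111): 4 ones → 1
Block 8 (11010): 3 ones → 1
Block 9 (00001): 1 one → 0
Block 10 (01000): 1 one → 0

1001101100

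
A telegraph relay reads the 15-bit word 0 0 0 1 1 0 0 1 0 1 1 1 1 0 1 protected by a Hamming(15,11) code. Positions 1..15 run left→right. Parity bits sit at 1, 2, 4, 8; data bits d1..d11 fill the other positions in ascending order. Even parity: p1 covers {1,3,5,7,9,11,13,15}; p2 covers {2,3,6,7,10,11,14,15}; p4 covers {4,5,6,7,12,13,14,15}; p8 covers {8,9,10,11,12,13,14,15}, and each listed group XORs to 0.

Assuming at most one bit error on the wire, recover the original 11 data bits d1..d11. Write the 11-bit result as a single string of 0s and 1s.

01100111101

s1 (pos 1,3,5,7,9,11,13,15): 0⊕0⊕1⊕0⊕0⊕1⊕1⊕1 = 0
s2 (pos 2,3,6,7,10,11,14,15): 0⊕0⊕0⊕0⊕1⊕1⊕0⊕1 = 1
s4 (pos 4,5,6,7,12,13,14,15): 1⊕1⊕0⊕0⊕1⊕1⊕0⊕1 = 1
s8 (pos 8,9,10,11,12,13,14,15): 1⊕0⊕1⊕1⊕1⊕1⊕0⊕1 = 0
Syndrome s8…s1 = 0110 → error at position 6.
Flip position 6: 000110010111101 → 000111010111101
Read data bits from positions 3,5,6,7,9,10,11,12,13,14,15: 01100111101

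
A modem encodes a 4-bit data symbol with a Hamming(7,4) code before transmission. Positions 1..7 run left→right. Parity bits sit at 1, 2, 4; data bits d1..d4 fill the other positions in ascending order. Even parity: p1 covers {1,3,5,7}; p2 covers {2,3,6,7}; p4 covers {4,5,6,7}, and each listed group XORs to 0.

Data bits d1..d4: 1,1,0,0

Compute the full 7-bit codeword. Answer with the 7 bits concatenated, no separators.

Place data at non-parity positions: p1 p2 1 p4 1 0 0
p1 (pos 1,3,5,7): XOR of data positions = 1⊕1⊕0 = 0
p2 (pos 2,3,6,7): XOR of data positions = 1⊕0⊕0 = 1
p4 (pos 4,5,6,7): XOR of data positions = 1⊕0⊕0 = 1
Codeword: 0111100

0111100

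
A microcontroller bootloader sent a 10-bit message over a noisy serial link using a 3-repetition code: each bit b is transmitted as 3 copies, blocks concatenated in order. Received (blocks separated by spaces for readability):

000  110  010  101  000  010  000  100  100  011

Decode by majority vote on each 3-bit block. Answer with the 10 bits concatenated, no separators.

0101000001

Block 1 (000): 0 ones → 0
Block 2 (110): 2 ones → 1
Block 3 (010): 1 one → 0
Block 4 (101): 2 ones → 1
Block 5 (000): 0 ones → 0
Block 6 (010): 1 one → 0
Block 7 (000): 0 ones → 0
Block 8 (100): 1 one → 0
Block 9 (100): 1 one → 0
Block 10 (011): 2 ones → 1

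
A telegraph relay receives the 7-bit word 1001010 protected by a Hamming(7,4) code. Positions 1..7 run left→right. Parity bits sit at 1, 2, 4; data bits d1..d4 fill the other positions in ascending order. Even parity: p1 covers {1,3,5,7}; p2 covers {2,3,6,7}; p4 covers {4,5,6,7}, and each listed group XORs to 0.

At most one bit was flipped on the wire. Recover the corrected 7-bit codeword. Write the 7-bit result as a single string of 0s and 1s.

1011010

s1 (pos 1,3,5,7): 1⊕0⊕0⊕0 = 1
s2 (pos 2,3,6,7): 0⊕0⊕1⊕0 = 1
s4 (pos 4,5,6,7): 1⊕0⊕1⊕0 = 0
Syndrome s4…s1 = 011 → error at position 3.
Flip position 3: 1001010 → 1011010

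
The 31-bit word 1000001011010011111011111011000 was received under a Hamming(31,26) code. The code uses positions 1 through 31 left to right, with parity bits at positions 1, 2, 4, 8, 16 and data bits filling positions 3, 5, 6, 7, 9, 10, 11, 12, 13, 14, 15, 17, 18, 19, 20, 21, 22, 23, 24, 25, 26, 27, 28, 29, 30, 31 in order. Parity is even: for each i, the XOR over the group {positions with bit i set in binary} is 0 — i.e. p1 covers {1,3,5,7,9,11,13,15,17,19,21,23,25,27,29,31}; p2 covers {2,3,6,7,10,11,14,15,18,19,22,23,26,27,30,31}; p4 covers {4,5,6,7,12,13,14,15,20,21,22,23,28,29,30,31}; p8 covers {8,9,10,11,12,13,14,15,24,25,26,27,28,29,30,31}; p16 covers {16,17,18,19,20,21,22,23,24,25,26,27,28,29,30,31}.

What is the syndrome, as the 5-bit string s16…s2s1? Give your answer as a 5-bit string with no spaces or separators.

10100

s1 (pos 1,3,5,7,9,11,13,15,17,19,21,23,25,27,29,31): 1⊕0⊕0⊕1⊕1⊕0⊕0⊕1⊕1⊕1⊕1⊕1⊕1⊕1⊕0⊕0 = 0
s2 (pos 2,3,6,7,10,11,14,15,18,19,22,23,26,27,30,31): 0⊕0⊕0⊕1⊕1⊕0⊕0⊕1⊕1⊕1⊕1⊕1⊕0⊕1⊕0⊕0 = 0
s4 (pos 4,5,6,7,12,13,14,15,20,21,22,23,28,29,30,31): 0⊕0⊕0⊕1⊕1⊕0⊕0⊕1⊕0⊕1⊕1⊕1⊕1⊕0⊕0⊕0 = 1
s8 (pos 8,9,10,11,12,13,14,15,24,25,26,27,28,29,30,31): 0⊕1⊕1⊕0⊕1⊕0⊕0⊕1⊕1⊕1⊕0⊕1⊕1⊕0⊕0⊕0 = 0
s16 (pos 16,17,18,19,20,21,22,23,24,25,26,27,28,29,30,31): 1⊕1⊕1⊕1⊕0⊕1⊕1⊕1⊕1⊕1⊕0⊕1⊕1⊕0⊕0⊕0 = 1
Syndrome s16…s1 = 10100 → error at position 20.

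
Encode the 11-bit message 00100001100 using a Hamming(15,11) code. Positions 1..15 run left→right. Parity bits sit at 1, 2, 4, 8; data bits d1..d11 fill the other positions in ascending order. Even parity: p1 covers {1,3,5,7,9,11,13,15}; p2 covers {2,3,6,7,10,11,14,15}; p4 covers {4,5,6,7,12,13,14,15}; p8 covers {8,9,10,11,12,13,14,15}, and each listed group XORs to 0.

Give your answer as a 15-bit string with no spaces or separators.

Place data at non-parity positions: p1 p2 0 p4 0 1 0 p8 0 0 0 1 1 0 0
p1 (pos 1,3,5,7,9,11,13,15): XOR of data positions = 0⊕0⊕0⊕0⊕0⊕1⊕0 = 1
p2 (pos 2,3,6,7,10,11,14,15): XOR of data positions = 0⊕1⊕0⊕0⊕0⊕0⊕0 = 1
p4 (pos 4,5,6,7,12,13,14,15): XOR of data positions = 0⊕1⊕0⊕1⊕1⊕0⊕0 = 1
p8 (pos 8,9,10,11,12,13,14,15): XOR of data positions = 0⊕0⊕0⊕1⊕1⊕0⊕0 = 0
Codeword: 110101000001100

110101000001100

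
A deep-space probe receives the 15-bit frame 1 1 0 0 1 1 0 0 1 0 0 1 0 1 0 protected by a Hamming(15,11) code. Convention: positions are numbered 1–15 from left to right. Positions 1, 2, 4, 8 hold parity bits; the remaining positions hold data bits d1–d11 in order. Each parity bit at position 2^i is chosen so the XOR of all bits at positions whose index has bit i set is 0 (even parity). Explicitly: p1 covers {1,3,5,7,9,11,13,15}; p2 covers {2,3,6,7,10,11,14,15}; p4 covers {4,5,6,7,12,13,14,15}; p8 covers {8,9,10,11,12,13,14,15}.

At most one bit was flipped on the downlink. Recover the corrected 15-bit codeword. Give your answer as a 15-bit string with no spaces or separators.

110011001011010

s1 (pos 1,3,5,7,9,11,13,15): 1⊕0⊕1⊕0⊕1⊕0⊕0⊕0 = 1
s2 (pos 2,3,6,7,10,11,14,15): 1⊕0⊕1⊕0⊕0⊕0⊕1⊕0 = 1
s4 (pos 4,5,6,7,12,13,14,15): 0⊕1⊕1⊕0⊕1⊕0⊕1⊕0 = 0
s8 (pos 8,9,10,11,12,13,14,15): 0⊕1⊕0⊕0⊕1⊕0⊕1⊕0 = 1
Syndrome s8…s1 = 1011 → error at position 11.
Flip position 11: 110011001001010 → 110011001011010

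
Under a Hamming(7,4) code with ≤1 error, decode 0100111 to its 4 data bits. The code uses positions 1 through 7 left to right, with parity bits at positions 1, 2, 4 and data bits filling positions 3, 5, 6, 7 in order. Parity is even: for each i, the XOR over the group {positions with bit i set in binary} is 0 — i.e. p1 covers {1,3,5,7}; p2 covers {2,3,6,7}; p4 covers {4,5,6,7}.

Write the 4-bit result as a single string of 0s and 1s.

0101

s1 (pos 1,3,5,7): 0⊕0⊕1⊕1 = 0
s2 (pos 2,3,6,7): 1⊕0⊕1⊕1 = 1
s4 (pos 4,5,6,7): 0⊕1⊕1⊕1 = 1
Syndrome s4…s1 = 110 → error at position 6.
Flip position 6: 0100111 → 0100101
Read data bits from positions 3,5,6,7: 0101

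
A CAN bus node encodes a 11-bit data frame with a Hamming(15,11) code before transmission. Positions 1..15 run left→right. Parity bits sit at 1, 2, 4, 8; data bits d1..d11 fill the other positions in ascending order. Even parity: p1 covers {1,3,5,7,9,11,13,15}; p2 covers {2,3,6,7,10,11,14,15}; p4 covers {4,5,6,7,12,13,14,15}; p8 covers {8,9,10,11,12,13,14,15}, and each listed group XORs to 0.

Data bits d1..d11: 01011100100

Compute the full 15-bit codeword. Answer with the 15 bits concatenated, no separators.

000110111100100

Place data at non-parity positions: p1 p2 0 p4 1 0 1 p8 1 1 0 0 1 0 0
p1 (pos 1,3,5,7,9,11,13,15): XOR of data positions = 0⊕1⊕1⊕1⊕0⊕1⊕0 = 0
p2 (pos 2,3,6,7,10,11,14,15): XOR of data positions = 0⊕0⊕1⊕1⊕0⊕0⊕0 = 0
p4 (pos 4,5,6,7,12,13,14,15): XOR of data positions = 1⊕0⊕1⊕0⊕1⊕0⊕0 = 1
p8 (pos 8,9,10,11,12,13,14,15): XOR of data positions = 1⊕1⊕0⊕0⊕1⊕0⊕0 = 1
Codeword: 000110111100100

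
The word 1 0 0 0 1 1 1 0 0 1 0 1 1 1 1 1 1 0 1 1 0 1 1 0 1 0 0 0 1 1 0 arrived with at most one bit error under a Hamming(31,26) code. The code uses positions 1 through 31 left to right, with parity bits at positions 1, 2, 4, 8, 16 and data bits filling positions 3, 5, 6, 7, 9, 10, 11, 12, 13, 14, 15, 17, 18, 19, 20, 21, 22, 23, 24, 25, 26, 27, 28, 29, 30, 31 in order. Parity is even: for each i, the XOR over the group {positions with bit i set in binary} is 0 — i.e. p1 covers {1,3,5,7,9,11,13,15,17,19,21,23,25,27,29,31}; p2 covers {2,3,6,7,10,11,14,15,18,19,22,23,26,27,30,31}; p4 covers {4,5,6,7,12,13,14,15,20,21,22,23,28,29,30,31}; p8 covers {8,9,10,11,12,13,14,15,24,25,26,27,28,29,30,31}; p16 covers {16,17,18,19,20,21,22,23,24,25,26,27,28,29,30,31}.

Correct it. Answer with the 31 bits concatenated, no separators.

s1 (pos 1,3,5,7,9,11,13,15,17,19,21,23,25,27,29,31): 1⊕0⊕1⊕1⊕0⊕0⊕1⊕1⊕1⊕1⊕0⊕1⊕1⊕0⊕1⊕0 = 0
s2 (pos 2,3,6,7,10,11,14,15,18,19,22,23,26,27,30,31): 0⊕0⊕1⊕1⊕1⊕0⊕1⊕1⊕0⊕1⊕1⊕1⊕0⊕0⊕1⊕0 = 1
s4 (pos 4,5,6,7,12,13,14,15,20,21,22,23,28,29,30,31): 0⊕1⊕1⊕1⊕1⊕1⊕1⊕1⊕1⊕0⊕1⊕1⊕0⊕1⊕1⊕0 = 0
s8 (pos 8,9,10,11,12,13,14,15,24,25,26,27,28,29,30,31): 0⊕0⊕1⊕0⊕1⊕1⊕1⊕1⊕0⊕1⊕0⊕0⊕0⊕1⊕1⊕0 = 0
s16 (pos 16,17,18,19,20,21,22,23,24,25,26,27,28,29,30,31): 1⊕1⊕0⊕1⊕1⊕0⊕1⊕1⊕0⊕1⊕0⊕0⊕0⊕1⊕1⊕0 = 1
Syndrome s16…s1 = 10010 → error at position 18.
Flip position 18: 1000111001011111101101101000110 → 1000111001011111111101101000110

1000111001011111111101101000110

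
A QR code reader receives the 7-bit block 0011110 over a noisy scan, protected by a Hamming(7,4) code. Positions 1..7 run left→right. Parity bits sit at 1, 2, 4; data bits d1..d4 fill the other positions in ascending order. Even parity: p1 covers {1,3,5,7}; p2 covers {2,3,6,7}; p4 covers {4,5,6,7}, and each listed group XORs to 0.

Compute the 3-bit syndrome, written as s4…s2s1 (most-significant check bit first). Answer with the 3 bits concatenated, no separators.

s1 (pos 1,3,5,7): 0⊕1⊕1⊕0 = 0
s2 (pos 2,3,6,7): 0⊕1⊕1⊕0 = 0
s4 (pos 4,5,6,7): 1⊕1⊕1⊕0 = 1
Syndrome s4…s1 = 100 → error at position 4.

100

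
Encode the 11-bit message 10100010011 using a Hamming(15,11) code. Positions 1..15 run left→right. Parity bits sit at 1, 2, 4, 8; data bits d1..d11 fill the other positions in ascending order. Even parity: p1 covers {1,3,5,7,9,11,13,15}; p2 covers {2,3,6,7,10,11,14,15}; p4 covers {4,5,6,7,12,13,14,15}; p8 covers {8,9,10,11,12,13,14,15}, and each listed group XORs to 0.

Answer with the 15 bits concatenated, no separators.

Place data at non-parity positions: p1 p2 1 p4 0 1 0 p8 0 0 1 0 0 1 1
p1 (pos 1,3,5,7,9,11,13,15): XOR of data positions = 1⊕0⊕0⊕0⊕1⊕0⊕1 = 1
p2 (pos 2,3,6,7,10,11,14,15): XOR of data positions = 1⊕1⊕0⊕0⊕1⊕1⊕1 = 1
p4 (pos 4,5,6,7,12,13,14,15): XOR of data positions = 0⊕1⊕0⊕0⊕0⊕1⊕1 = 1
p8 (pos 8,9,10,11,12,13,14,15): XOR of data positions = 0⊕0⊕1⊕0⊕0⊕1⊕1 = 1
Codeword: 111101010010011

111101010010011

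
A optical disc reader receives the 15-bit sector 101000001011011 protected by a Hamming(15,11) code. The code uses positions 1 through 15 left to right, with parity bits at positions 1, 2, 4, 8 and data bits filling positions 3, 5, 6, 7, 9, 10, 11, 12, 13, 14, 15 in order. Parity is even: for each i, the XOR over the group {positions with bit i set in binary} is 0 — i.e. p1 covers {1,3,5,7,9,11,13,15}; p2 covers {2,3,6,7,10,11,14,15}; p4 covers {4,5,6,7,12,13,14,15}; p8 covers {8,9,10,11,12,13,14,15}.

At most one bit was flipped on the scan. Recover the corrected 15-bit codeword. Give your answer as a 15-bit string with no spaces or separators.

101000001011111

s1 (pos 1,3,5,7,9,11,13,15): 1⊕1⊕0⊕0⊕1⊕1⊕0⊕1 = 1
s2 (pos 2,3,6,7,10,11,14,15): 0⊕1⊕0⊕0⊕0⊕1⊕1⊕1 = 0
s4 (pos 4,5,6,7,12,13,14,15): 0⊕0⊕0⊕0⊕1⊕0⊕1⊕1 = 1
s8 (pos 8,9,10,11,12,13,14,15): 0⊕1⊕0⊕1⊕1⊕0⊕1⊕1 = 1
Syndrome s8…s1 = 1101 → error at position 13.
Flip position 13: 101000001011011 → 101000001011111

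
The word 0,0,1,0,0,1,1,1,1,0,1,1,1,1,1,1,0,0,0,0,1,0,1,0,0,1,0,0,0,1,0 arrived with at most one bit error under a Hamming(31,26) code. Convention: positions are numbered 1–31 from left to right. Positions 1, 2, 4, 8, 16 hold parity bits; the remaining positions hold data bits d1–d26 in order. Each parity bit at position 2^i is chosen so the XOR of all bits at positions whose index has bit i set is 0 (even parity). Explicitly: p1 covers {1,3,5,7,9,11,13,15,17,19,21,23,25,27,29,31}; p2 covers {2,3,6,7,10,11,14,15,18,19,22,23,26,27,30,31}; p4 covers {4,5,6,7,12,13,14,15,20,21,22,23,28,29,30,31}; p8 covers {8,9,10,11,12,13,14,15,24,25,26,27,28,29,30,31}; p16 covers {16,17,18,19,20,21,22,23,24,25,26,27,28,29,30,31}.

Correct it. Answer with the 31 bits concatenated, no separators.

0010011110111111000010100100000

s1 (pos 1,3,5,7,9,11,13,15,17,19,21,23,25,27,29,31): 0⊕1⊕0⊕1⊕1⊕1⊕1⊕1⊕0⊕0⊕1⊕1⊕0⊕0⊕0⊕0 = 0
s2 (pos 2,3,6,7,10,11,14,15,18,19,22,23,26,27,30,31): 0⊕1⊕1⊕1⊕0⊕1⊕1⊕1⊕0⊕0⊕0⊕1⊕1⊕0⊕1⊕0 = 1
s4 (pos 4,5,6,7,12,13,14,15,20,21,22,23,28,29,30,31): 0⊕0⊕1⊕1⊕1⊕1⊕1⊕1⊕0⊕1⊕0⊕1⊕0⊕0⊕1⊕0 = 1
s8 (pos 8,9,10,11,12,13,14,15,24,25,26,27,28,29,30,31): 1⊕1⊕0⊕1⊕1⊕1⊕1⊕1⊕0⊕0⊕1⊕0⊕0⊕0⊕1⊕0 = 1
s16 (pos 16,17,18,19,20,21,22,23,24,25,26,27,28,29,30,31): 1⊕0⊕0⊕0⊕0⊕1⊕0⊕1⊕0⊕0⊕1⊕0⊕0⊕0⊕1⊕0 = 1
Syndrome s16…s1 = 11110 → error at position 30.
Flip position 30: 0010011110111111000010100100010 → 0010011110111111000010100100000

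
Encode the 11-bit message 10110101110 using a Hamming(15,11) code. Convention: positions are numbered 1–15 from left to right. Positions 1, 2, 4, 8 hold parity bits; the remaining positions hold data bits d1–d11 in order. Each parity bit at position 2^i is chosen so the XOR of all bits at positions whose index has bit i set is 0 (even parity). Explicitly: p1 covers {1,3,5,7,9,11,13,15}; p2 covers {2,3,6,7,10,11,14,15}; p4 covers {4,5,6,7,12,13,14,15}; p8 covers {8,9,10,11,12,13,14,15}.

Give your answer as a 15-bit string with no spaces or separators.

111101100101110

Place data at non-parity positions: p1 p2 1 p4 0 1 1 p8 0 1 0 1 1 1 0
p1 (pos 1,3,5,7,9,11,13,15): XOR of data positions = 1⊕0⊕1⊕0⊕0⊕1⊕0 = 1
p2 (pos 2,3,6,7,10,11,14,15): XOR of data positions = 1⊕1⊕1⊕1⊕0⊕1⊕0 = 1
p4 (pos 4,5,6,7,12,13,14,15): XOR of data positions = 0⊕1⊕1⊕1⊕1⊕1⊕0 = 1
p8 (pos 8,9,10,11,12,13,14,15): XOR of data positions = 0⊕1⊕0⊕1⊕1⊕1⊕0 = 0
Codeword: 111101100101110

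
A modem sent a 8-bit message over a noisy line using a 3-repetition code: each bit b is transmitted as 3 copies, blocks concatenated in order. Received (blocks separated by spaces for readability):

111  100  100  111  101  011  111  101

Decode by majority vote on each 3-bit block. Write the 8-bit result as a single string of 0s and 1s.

10011111

Block 1 (111): 3 ones → 1
Block 2 (100): 1 one → 0
Block 3 (100): 1 one → 0
Block 4 (111): 3 ones → 1
Block 5 (101): 2 ones → 1
Block 6 (011): 2 ones → 1
Block 7 (111): 3 ones → 1
Block 8 (101): 2 ones → 1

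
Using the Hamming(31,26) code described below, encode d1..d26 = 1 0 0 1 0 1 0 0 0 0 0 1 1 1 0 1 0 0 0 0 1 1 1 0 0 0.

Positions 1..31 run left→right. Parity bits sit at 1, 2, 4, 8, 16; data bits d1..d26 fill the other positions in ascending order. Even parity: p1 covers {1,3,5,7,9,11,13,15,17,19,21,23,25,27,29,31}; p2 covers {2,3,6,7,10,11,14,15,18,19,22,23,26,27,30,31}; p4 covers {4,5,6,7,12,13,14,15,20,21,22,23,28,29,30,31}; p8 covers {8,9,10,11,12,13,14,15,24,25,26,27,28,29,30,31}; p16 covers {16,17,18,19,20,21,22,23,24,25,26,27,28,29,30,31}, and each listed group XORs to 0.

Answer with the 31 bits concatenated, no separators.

Place data at non-parity positions: p1 p2 1 p4 0 0 1 p8 0 1 0 0 0 0 0 p16 1 1 1 0 1 0 0 0 0 1 1 1 0 0 0
p1 (pos 1,3,5,7,9,11,13,15,17,19,21,23,25,27,29,31): XOR of data positions = 1⊕0⊕1⊕0⊕0⊕0⊕0⊕1⊕1⊕1⊕0⊕0⊕1⊕0⊕0 = 0
p2 (pos 2,3,6,7,10,11,14,15,18,19,22,23,26,27,30,31): XOR of data positions = 1⊕0⊕1⊕1⊕0⊕0⊕0⊕1⊕1⊕0⊕0⊕1⊕1⊕0⊕0 = 1
p4 (pos 4,5,6,7,12,13,14,15,20,21,22,23,28,29,30,31): XOR of data positions = 0⊕0⊕1⊕0⊕0⊕0⊕0⊕0⊕1⊕0⊕0⊕1⊕0⊕0⊕0 = 1
p8 (pos 8,9,10,11,12,13,14,15,24,25,26,27,28,29,30,31): XOR of data positions = 0⊕1⊕0⊕0⊕0⊕0⊕0⊕0⊕0⊕1⊕1⊕1⊕0⊕0⊕0 = 0
p16 (pos 16,17,18,19,20,21,22,23,24,25,26,27,28,29,30,31): XOR of data positions = 1⊕1⊕1⊕0⊕1⊕0⊕0⊕0⊕0⊕1⊕1⊕1⊕0⊕0⊕0 = 1
Codeword: 0111001001000001111010000111000

0111001001000001111010000111000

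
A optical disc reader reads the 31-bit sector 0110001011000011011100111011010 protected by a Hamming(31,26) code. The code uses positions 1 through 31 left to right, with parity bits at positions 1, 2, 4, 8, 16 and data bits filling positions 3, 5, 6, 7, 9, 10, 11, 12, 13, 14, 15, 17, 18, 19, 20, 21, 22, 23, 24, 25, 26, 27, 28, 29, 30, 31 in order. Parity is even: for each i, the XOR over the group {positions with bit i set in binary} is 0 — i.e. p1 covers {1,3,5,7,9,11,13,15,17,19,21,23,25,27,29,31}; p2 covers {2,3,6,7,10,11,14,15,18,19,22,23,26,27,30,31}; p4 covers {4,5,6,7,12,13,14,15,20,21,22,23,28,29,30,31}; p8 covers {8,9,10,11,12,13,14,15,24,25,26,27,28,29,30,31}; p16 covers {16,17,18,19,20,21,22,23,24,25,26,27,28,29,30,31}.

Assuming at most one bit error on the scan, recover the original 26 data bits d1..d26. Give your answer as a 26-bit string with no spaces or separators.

s1 (pos 1,3,5,7,9,11,13,15,17,19,21,23,25,27,29,31): 0⊕1⊕0⊕1⊕1⊕0⊕0⊕1⊕0⊕1⊕0⊕1⊕1⊕1⊕0⊕0 = 0
s2 (pos 2,3,6,7,10,11,14,15,18,19,22,23,26,27,30,31): 1⊕1⊕0⊕1⊕1⊕0⊕0⊕1⊕1⊕1⊕0⊕1⊕0⊕1⊕1⊕0 = 0
s4 (pos 4,5,6,7,12,13,14,15,20,21,22,23,28,29,30,31): 0⊕0⊕0⊕1⊕0⊕0⊕0⊕1⊕1⊕0⊕0⊕1⊕1⊕0⊕1⊕0 = 0
s8 (pos 8,9,10,11,12,13,14,15,24,25,26,27,28,29,30,31): 0⊕1⊕1⊕0⊕0⊕0⊕0⊕1⊕1⊕1⊕0⊕1⊕1⊕0⊕1⊕0 = 0
s16 (pos 16,17,18,19,20,21,22,23,24,25,26,27,28,29,30,31): 1⊕0⊕1⊕1⊕1⊕0⊕0⊕1⊕1⊕1⊕0⊕1⊕1⊕0⊕1⊕0 = 0
Syndrome s16…s1 = 00000 → no error.
Read data bits from positions 3,5,6,7,9,10,11,12,13,14,15,17,18,19,20,21,22,23,24,25,26,27,28,29,30,31: 10011100001011100111011010

10011100001011100111011010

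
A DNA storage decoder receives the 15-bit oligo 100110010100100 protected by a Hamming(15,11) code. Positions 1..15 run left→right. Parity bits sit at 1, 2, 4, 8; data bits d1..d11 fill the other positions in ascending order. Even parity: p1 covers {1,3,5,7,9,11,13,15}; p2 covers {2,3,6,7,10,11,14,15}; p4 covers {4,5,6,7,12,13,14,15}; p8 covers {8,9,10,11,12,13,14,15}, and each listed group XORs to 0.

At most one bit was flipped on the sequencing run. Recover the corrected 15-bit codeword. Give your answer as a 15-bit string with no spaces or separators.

s1 (pos 1,3,5,7,9,11,13,15): 1⊕0⊕1⊕0⊕0⊕0⊕1⊕0 = 1
s2 (pos 2,3,6,7,10,11,14,15): 0⊕0⊕0⊕0⊕1⊕0⊕0⊕0 = 1
s4 (pos 4,5,6,7,12,13,14,15): 1⊕1⊕0⊕0⊕0⊕1⊕0⊕0 = 1
s8 (pos 8,9,10,11,12,13,14,15): 1⊕0⊕1⊕0⊕0⊕1⊕0⊕0 = 1
Syndrome s8…s1 = 1111 → error at position 15.
Flip position 15: 100110010100100 → 100110010100101

100110010100101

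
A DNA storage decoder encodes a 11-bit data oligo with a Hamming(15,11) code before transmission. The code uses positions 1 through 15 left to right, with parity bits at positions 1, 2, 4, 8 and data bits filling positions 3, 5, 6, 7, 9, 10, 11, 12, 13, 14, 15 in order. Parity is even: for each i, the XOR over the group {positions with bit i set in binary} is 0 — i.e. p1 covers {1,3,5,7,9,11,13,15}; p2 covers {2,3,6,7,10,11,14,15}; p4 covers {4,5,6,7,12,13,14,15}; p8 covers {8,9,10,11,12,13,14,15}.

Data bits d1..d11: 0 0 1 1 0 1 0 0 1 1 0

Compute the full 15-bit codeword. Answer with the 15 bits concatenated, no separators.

000001110100110

Place data at non-parity positions: p1 p2 0 p4 0 1 1 p8 0 1 0 0 1 1 0
p1 (pos 1,3,5,7,9,11,13,15): XOR of data positions = 0⊕0⊕1⊕0⊕0⊕1⊕0 = 0
p2 (pos 2,3,6,7,10,11,14,15): XOR of data positions = 0⊕1⊕1⊕1⊕0⊕1⊕0 = 0
p4 (pos 4,5,6,7,12,13,14,15): XOR of data positions = 0⊕1⊕1⊕0⊕1⊕1⊕0 = 0
p8 (pos 8,9,10,11,12,13,14,15): XOR of data positions = 0⊕1⊕0⊕0⊕1⊕1⊕0 = 1
Codeword: 000001110100110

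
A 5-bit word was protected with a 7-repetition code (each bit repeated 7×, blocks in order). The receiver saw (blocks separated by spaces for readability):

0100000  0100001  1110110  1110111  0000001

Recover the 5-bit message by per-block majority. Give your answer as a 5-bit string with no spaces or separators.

Block 1 (0100000): 1 one → 0
Block 2 (0100001): 2 ones → 0
Block 3 (1110110): 5 ones → 1
Block 4 (1110111): 6 ones → 1
Block 5 (0000001): 1 one → 0

00110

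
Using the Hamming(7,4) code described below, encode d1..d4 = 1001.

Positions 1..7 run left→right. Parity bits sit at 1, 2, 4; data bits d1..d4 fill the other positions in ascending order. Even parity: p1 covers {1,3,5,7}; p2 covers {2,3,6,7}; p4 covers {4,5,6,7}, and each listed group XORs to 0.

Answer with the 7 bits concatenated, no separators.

Place data at non-parity positions: p1 p2 1 p4 0 0 1
p1 (pos 1,3,5,7): XOR of data positions = 1⊕0⊕1 = 0
p2 (pos 2,3,6,7): XOR of data positions = 1⊕0⊕1 = 0
p4 (pos 4,5,6,7): XOR of data positions = 0⊕0⊕1 = 1
Codeword: 0011001

0011001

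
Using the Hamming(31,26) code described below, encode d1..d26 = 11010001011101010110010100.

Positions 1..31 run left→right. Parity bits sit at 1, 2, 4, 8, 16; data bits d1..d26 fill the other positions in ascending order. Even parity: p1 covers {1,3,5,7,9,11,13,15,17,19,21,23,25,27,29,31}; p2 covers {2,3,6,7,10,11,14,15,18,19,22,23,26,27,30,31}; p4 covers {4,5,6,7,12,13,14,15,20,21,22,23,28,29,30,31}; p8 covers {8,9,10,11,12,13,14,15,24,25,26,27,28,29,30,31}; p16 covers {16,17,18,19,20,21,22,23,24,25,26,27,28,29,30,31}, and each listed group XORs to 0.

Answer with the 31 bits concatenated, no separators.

0110101000010111101010110010100

Place data at non-parity positions: p1 p2 1 p4 1 0 1 p8 0 0 0 1 0 1 1 p16 1 0 1 0 1 0 1 1 0 0 1 0 1 0 0
p1 (pos 1,3,5,7,9,11,13,15,17,19,21,23,25,27,29,31): XOR of data positions = 1⊕1⊕1⊕0⊕0⊕0⊕1⊕1⊕1⊕1⊕1⊕0⊕1⊕1⊕0 = 0
p2 (pos 2,3,6,7,10,11,14,15,18,19,22,23,26,27,30,31): XOR of data positions = 1⊕0⊕1⊕0⊕0⊕1⊕1⊕0⊕1⊕0⊕1⊕0⊕1⊕0⊕0 = 1
p4 (pos 4,5,6,7,12,13,14,15,20,21,22,23,28,29,30,31): XOR of data positions = 1⊕0⊕1⊕1⊕0⊕1⊕1⊕0⊕1⊕0⊕1⊕0⊕1⊕0⊕0 = 0
p8 (pos 8,9,10,11,12,13,14,15,24,25,26,27,28,29,30,31): XOR of data positions = 0⊕0⊕0⊕1⊕0⊕1⊕1⊕1⊕0⊕0⊕1⊕0⊕1⊕0⊕0 = 0
p16 (pos 16,17,18,19,20,21,22,23,24,25,26,27,28,29,30,31): XOR of data positions = 1⊕0⊕1⊕0⊕1⊕0⊕1⊕1⊕0⊕0⊕1⊕0⊕1⊕0⊕0 = 1
Codeword: 0110101000010111101010110010100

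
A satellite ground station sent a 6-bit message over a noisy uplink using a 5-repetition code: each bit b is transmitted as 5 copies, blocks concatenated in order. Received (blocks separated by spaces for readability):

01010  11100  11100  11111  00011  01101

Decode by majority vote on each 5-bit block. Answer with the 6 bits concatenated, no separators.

011101

Block 1 (01010): 2 ones → 0
Block 2 (11100): 3 ones → 1
Block 3 (11100): 3 ones → 1
Block 4 (11111): 5 ones → 1
Block 5 (00011): 2 ones → 0
Block 6 (01101): 3 ones → 1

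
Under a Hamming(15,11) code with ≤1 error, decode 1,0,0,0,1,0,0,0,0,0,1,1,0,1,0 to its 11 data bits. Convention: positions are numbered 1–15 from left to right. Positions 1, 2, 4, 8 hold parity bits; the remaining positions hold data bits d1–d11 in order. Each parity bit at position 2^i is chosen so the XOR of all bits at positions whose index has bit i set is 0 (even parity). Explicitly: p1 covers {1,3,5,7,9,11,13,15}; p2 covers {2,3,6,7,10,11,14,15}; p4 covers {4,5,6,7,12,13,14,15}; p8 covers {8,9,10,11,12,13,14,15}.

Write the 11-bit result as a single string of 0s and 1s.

01000011110

s1 (pos 1,3,5,7,9,11,13,15): 1⊕0⊕1⊕0⊕0⊕1⊕0⊕0 = 1
s2 (pos 2,3,6,7,10,11,14,15): 0⊕0⊕0⊕0⊕0⊕1⊕1⊕0 = 0
s4 (pos 4,5,6,7,12,13,14,15): 0⊕1⊕0⊕0⊕1⊕0⊕1⊕0 = 1
s8 (pos 8,9,10,11,12,13,14,15): 0⊕0⊕0⊕1⊕1⊕0⊕1⊕0 = 1
Syndrome s8…s1 = 1101 → error at position 13.
Flip position 13: 100010000011010 → 100010000011110
Read data bits from positions 3,5,6,7,9,10,11,12,13,14,15: 01000011110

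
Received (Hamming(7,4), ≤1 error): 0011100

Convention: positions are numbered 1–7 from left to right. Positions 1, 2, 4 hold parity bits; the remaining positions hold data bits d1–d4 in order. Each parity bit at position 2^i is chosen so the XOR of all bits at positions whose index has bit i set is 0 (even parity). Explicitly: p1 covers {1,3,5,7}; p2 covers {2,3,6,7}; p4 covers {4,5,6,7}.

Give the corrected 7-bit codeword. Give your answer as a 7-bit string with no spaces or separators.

s1 (pos 1,3,5,7): 0⊕1⊕1⊕0 = 0
s2 (pos 2,3,6,7): 0⊕1⊕0⊕0 = 1
s4 (pos 4,5,6,7): 1⊕1⊕0⊕0 = 0
Syndrome s4…s1 = 010 → error at position 2.
Flip position 2: 0011100 → 0111100

0111100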